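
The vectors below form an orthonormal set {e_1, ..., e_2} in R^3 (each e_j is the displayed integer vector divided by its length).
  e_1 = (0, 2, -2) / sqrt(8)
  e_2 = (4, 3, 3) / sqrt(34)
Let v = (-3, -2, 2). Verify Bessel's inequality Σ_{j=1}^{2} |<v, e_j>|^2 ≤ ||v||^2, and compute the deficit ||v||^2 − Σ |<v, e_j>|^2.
Σ |<v, e_j>|^2 = 208/17; ||v||^2 = 17; deficit = 81/17

Write each e_j = u_j / sqrt(<u_j, u_j>) where u_j is the displayed integer vector. Then <v, e_j> = <v, u_j> / sqrt(<u_j, u_j>), so |<v, e_j>|^2 = <v, u_j>^2 / <u_j, u_j>.
Coefficients: <v, e_1> = -8/sqrt(8), <v, e_2> = -12/sqrt(34).
Square and sum: Σ |<v, e_j>|^2 = 208/17.
Compute ||v||^2 = v·v = 17.
Deficit = 17 − 208/17 = 81/17 ≥ 0, confirming Bessel's inequality. (The deficit equals ||v − Σ <v,e_j> e_j||^2, the squared distance from v to span{e_j}.)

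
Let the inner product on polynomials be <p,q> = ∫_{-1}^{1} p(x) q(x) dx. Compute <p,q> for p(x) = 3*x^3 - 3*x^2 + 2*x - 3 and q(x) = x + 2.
<p,q> = -202/15

Expand the product: p(x)·q(x) = 3*x^4 + 3*x^3 - 4*x^2 + x - 6.
∫_{-1}^{1} of each monomial x^k gives [2/(k+1) if k even, 0 if k odd]. Integrating term-by-term (or equivalently evaluating the antiderivative F(x) = 3*x^5/5 + 3*x^4/4 - 4*x^3/3 + x^2/2 - 6*x at the endpoints):
  F(1) − F(−1) = -329/60 − (479/60) = -202/15.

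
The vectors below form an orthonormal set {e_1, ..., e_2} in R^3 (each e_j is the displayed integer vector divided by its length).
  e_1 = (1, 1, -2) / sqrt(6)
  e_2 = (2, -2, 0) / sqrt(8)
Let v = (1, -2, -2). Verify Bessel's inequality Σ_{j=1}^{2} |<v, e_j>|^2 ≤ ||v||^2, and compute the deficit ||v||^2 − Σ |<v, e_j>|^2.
Σ |<v, e_j>|^2 = 6; ||v||^2 = 9; deficit = 3

Write each e_j = u_j / sqrt(<u_j, u_j>) where u_j is the displayed integer vector. Then <v, e_j> = <v, u_j> / sqrt(<u_j, u_j>), so |<v, e_j>|^2 = <v, u_j>^2 / <u_j, u_j>.
Coefficients: <v, e_1> = 3/sqrt(6), <v, e_2> = 6/sqrt(8).
Square and sum: Σ |<v, e_j>|^2 = 6.
Compute ||v||^2 = v·v = 9.
Deficit = 9 − 6 = 3 ≥ 0, confirming Bessel's inequality. (The deficit equals ||v − Σ <v,e_j> e_j||^2, the squared distance from v to span{e_j}.)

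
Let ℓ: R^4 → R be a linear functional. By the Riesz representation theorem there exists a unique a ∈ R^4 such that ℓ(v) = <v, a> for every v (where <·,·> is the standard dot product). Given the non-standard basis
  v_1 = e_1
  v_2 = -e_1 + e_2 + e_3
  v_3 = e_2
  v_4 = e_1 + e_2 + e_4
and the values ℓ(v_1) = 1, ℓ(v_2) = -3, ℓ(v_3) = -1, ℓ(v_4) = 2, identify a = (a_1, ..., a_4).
a = (1, -1, -1, 2)

Write a = (a_1, ..., a_4) in the standard basis. For each basis vector v_i, ℓ(v_i) = <v_i, a> is a linear equation in the a_j's. Collect the n equations into a matrix system V a = ℓ, where row i of V is v_i (expressed in the standard basis). Since V is invertible (lower-triangular with 1s on the diagonal, up to permutation), solve by back-substitution:
  V =
[[1, 0, 0, 0],
 [-1, 1, 1, 0],
 [0, 1, 0, 0],
 [1, 1, 0, 1]]
  V a = (1, -3, -1, 2)
Solving gives a = (1, -1, -1, 2).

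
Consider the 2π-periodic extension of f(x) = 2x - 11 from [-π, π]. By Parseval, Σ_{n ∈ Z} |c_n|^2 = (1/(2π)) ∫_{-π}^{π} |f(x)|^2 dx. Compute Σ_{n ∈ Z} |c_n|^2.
Σ |c_n|^2 = 4π^2/3 + 121

Expand and integrate term by term over [-π, π]:
  ∫ (2x)^2 dx = 4·(2π^3/3); ∫ 2·2·(-11)·x dx = 0 (odd integrand); ∫ (-11)^2 dx = 121·2π.
So (1/(2π)) ∫_{-π}^{π} (2x - 11)^2 dx = 4π^2/3 + 121 = 4π^2/3 + 121.
Parseval ⇒ Σ |c_n|^2 = 4π^2/3 + 121.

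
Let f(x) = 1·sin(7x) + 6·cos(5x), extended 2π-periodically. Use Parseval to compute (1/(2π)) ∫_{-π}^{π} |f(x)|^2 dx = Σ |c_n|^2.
Σ |c_n|^2 = 37/2

Expand |f|^2 and use orthogonality of {sin(nx), cos(mx)} on [-π, π]:
  ∫_{-π}^{π} sin(nx)^2 dx = π, ∫ cos(mx)^2 dx = π, and cross terms integrate to 0.
So ∫_{-π}^{π} f(x)^2 dx = 1^2 · π + 6^2 · π = (1 + 36)π.
Divide by 2π: (1 + 36)/2 = 37/2.
By Parseval, this equals Σ |c_n|^2.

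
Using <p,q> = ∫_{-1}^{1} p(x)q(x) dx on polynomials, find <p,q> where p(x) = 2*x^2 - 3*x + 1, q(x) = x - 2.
<p,q> = -26/3

Expand the product: p(x)·q(x) = 2*x^3 - 7*x^2 + 7*x - 2.
∫_{-1}^{1} of each monomial x^k gives [2/(k+1) if k even, 0 if k odd]. Integrating term-by-term (or equivalently evaluating the antiderivative F(x) = x^4/2 - 7*x^3/3 + 7*x^2/2 - 2*x at the endpoints):
  F(1) − F(−1) = -1/3 − (25/3) = -26/3.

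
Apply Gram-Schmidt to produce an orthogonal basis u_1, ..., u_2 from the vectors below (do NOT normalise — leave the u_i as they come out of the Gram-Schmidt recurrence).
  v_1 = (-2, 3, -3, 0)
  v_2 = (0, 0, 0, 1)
Orthogonal basis:
  u_1 = (-2, 3, -3, 0)
  u_2 = (0, 0, 0, 1)

Apply the Gram-Schmidt recurrence
  u_1 = v_1
  u_i = v_i − Σ_{j<i} ((v_i · u_j) / (u_j · u_j)) · u_j.

Step by step this gives:
  u_1 = (-2, 3, -3, 0)
  u_2 = (0, 0, 0, 1)

Orthogonality check:
  u_2 · u_1 = 0 (should be 0)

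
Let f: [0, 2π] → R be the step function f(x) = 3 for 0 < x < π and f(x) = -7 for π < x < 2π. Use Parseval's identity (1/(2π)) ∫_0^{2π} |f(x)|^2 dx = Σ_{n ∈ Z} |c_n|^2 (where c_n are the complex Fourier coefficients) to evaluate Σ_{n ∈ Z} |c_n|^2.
Σ |c_n|^2 = 29

Parseval equates the L^2 energy of f (normalised by 1/(2π)) with the ℓ^2 sum of its Fourier coefficients: (1/(2π)) ∫_0^{2π} |f|^2 = Σ |c_n|^2.
Compute the left side: (1/(2π)) [∫_0^π 3^2 dx + ∫_π^{2π} (-7)^2 dx] = (1/(2π)) · (9π + 49π) = (9 + 49)/2 = 29.
So Σ_{n ∈ Z} |c_n|^2 = 29.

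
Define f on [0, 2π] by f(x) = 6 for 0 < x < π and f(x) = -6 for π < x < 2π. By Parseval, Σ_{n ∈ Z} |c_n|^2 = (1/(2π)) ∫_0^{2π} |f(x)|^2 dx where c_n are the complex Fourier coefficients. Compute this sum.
Σ |c_n|^2 = 36

Parseval equates the L^2 energy of f (normalised by 1/(2π)) with the ℓ^2 sum of its Fourier coefficients: (1/(2π)) ∫_0^{2π} |f|^2 = Σ |c_n|^2.
Compute the left side: (1/(2π)) [∫_0^π 6^2 dx + ∫_π^{2π} (-6)^2 dx] = (1/(2π)) · (36π + 36π) = (36 + 36)/2 = 36.
So Σ_{n ∈ Z} |c_n|^2 = 36.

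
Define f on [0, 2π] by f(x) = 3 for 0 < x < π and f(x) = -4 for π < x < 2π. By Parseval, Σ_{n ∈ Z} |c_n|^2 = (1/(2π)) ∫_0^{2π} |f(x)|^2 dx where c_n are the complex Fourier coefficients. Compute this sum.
Σ |c_n|^2 = 25/2

Parseval equates the L^2 energy of f (normalised by 1/(2π)) with the ℓ^2 sum of its Fourier coefficients: (1/(2π)) ∫_0^{2π} |f|^2 = Σ |c_n|^2.
Compute the left side: (1/(2π)) [∫_0^π 3^2 dx + ∫_π^{2π} (-4)^2 dx] = (1/(2π)) · (9π + 16π) = (9 + 16)/2 = 25/2.
So Σ_{n ∈ Z} |c_n|^2 = 25/2.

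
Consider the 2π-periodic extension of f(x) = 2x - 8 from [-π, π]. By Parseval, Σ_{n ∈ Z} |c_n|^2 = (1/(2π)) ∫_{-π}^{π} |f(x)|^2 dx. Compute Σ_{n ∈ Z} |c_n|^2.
Σ |c_n|^2 = 4π^2/3 + 64

Expand and integrate term by term over [-π, π]:
  ∫ (2x)^2 dx = 4·(2π^3/3); ∫ 2·2·(-8)·x dx = 0 (odd integrand); ∫ (-8)^2 dx = 64·2π.
So (1/(2π)) ∫_{-π}^{π} (2x - 8)^2 dx = 4π^2/3 + 64 = 4π^2/3 + 64.
Parseval ⇒ Σ |c_n|^2 = 4π^2/3 + 64.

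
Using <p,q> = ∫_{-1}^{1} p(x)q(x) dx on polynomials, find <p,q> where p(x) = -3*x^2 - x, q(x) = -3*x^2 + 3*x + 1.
<p,q> = -2/5

Expand the product: p(x)·q(x) = 9*x^4 - 6*x^3 - 6*x^2 - x.
∫_{-1}^{1} of each monomial x^k gives [2/(k+1) if k even, 0 if k odd]. Integrating term-by-term (or equivalently evaluating the antiderivative F(x) = 9*x^5/5 - 3*x^4/2 - 2*x^3 - x^2/2 at the endpoints):
  F(1) − F(−1) = -11/5 − (-9/5) = -2/5.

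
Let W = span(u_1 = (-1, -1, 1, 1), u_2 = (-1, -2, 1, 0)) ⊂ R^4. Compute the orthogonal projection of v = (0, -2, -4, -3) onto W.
proj_W(v) = (5/4, -5/4, -5/4, -15/4)

Set up U = [u_1 | ... | u_2] ∈ R^(4×2). The projector onto W = col(U) is P = U (U^T U)^(-1) U^T.
Compute U^T U =
  [4, 4]
  [4, 6],
and U^T v = (-5, 0).
Solve U^T U · c = U^T v for the coefficients: c = (-15/4, 5/2). The projection is proj_W(v) = U c.
Check: (v - proj_W(v)) · u_1 = 0  (should be 0).
Check: (v - proj_W(v)) · u_2 = 0  (should be 0).
Result: proj_W(v) = (5/4, -5/4, -5/4, -15/4).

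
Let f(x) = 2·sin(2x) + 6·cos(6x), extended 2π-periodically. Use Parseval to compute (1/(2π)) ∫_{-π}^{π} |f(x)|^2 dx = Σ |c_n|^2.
Σ |c_n|^2 = 20

Expand |f|^2 and use orthogonality of {sin(nx), cos(mx)} on [-π, π]:
  ∫_{-π}^{π} sin(nx)^2 dx = π, ∫ cos(mx)^2 dx = π, and cross terms integrate to 0.
So ∫_{-π}^{π} f(x)^2 dx = 2^2 · π + 6^2 · π = (4 + 36)π.
Divide by 2π: (4 + 36)/2 = 20.
By Parseval, this equals Σ |c_n|^2.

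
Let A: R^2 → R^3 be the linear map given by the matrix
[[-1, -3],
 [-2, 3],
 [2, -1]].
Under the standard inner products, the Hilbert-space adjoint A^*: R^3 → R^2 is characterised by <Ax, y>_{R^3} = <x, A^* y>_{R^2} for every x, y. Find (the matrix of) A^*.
A^* = A^T =
[[-1, -2, 2],
 [-3, 3, -1]]

For real matrices with standard dot products, the defining identity <Ax, y> = <x, A^* y> gives (Ax)^T y = x^T (A^*) y, i.e. x^T A^T y = x^T (A^*) y. Since this holds for all x, y, we must have A^* = A^T. Therefore
A^* =
[[-1, -2, 2],
 [-3, 3, -1]].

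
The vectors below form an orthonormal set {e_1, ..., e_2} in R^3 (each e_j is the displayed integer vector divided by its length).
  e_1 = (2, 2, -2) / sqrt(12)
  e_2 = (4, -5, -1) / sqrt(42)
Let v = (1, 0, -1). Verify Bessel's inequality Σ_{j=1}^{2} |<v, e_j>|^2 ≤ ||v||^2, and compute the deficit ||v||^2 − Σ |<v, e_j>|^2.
Σ |<v, e_j>|^2 = 27/14; ||v||^2 = 2; deficit = 1/14

Write each e_j = u_j / sqrt(<u_j, u_j>) where u_j is the displayed integer vector. Then <v, e_j> = <v, u_j> / sqrt(<u_j, u_j>), so |<v, e_j>|^2 = <v, u_j>^2 / <u_j, u_j>.
Coefficients: <v, e_1> = 4/sqrt(12), <v, e_2> = 5/sqrt(42).
Square and sum: Σ |<v, e_j>|^2 = 27/14.
Compute ||v||^2 = v·v = 2.
Deficit = 2 − 27/14 = 1/14 ≥ 0, confirming Bessel's inequality. (The deficit equals ||v − Σ <v,e_j> e_j||^2, the squared distance from v to span{e_j}.)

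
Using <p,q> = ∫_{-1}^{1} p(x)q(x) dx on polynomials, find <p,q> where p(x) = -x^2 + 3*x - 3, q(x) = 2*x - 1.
<p,q> = 32/3

Expand the product: p(x)·q(x) = -2*x^3 + 7*x^2 - 9*x + 3.
∫_{-1}^{1} of each monomial x^k gives [2/(k+1) if k even, 0 if k odd]. Integrating term-by-term (or equivalently evaluating the antiderivative F(x) = -x^4/2 + 7*x^3/3 - 9*x^2/2 + 3*x at the endpoints):
  F(1) − F(−1) = 1/3 − (-31/3) = 32/3.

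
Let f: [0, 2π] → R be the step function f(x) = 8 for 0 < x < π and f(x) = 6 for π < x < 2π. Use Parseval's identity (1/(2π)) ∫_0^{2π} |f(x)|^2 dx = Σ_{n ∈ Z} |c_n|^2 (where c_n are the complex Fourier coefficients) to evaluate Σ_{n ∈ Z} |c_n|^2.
Σ |c_n|^2 = 50

Parseval equates the L^2 energy of f (normalised by 1/(2π)) with the ℓ^2 sum of its Fourier coefficients: (1/(2π)) ∫_0^{2π} |f|^2 = Σ |c_n|^2.
Compute the left side: (1/(2π)) [∫_0^π 8^2 dx + ∫_π^{2π} 6^2 dx] = (1/(2π)) · (64π + 36π) = (64 + 36)/2 = 50.
So Σ_{n ∈ Z} |c_n|^2 = 50.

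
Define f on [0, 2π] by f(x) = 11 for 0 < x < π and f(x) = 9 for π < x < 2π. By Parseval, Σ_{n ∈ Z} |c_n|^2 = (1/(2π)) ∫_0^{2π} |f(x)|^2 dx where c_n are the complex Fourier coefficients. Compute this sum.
Σ |c_n|^2 = 101

Parseval equates the L^2 energy of f (normalised by 1/(2π)) with the ℓ^2 sum of its Fourier coefficients: (1/(2π)) ∫_0^{2π} |f|^2 = Σ |c_n|^2.
Compute the left side: (1/(2π)) [∫_0^π 11^2 dx + ∫_π^{2π} 9^2 dx] = (1/(2π)) · (121π + 81π) = (121 + 81)/2 = 101.
So Σ_{n ∈ Z} |c_n|^2 = 101.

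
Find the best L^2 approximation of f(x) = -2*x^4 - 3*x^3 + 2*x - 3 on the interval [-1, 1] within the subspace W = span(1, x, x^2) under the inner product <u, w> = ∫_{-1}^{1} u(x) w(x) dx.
g(x) = -12*x^2/7 + x/5 - 99/35

The best approximation g ∈ W is the orthogonal projection of f onto W. Writing g = a_0 + a_1 x + a_2 x^2, the coefficients solve the normal equations G · a = b where
  G_{ij} = <φ_i, φ_j> and b_i = <f, φ_i>, with φ_0 = 1, φ_1 = x, φ_2 = x^2.
G =
  [2, 0, 2/3]
  [0, 2/3, 0]
  [2/3, 0, 2/5],
b = (-34/5, 2/15, -18/7).
Solving gives a_0 = -99/35, a_1 = 1/5, a_2 = -12/7, so
  g(x) = -12*x^2/7 + x/5 - 99/35.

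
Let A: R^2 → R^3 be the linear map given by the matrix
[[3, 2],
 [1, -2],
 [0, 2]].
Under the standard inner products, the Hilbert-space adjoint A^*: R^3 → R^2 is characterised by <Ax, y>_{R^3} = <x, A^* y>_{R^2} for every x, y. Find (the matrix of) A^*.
A^* = A^T =
[[3, 1, 0],
 [2, -2, 2]]

For real matrices with standard dot products, the defining identity <Ax, y> = <x, A^* y> gives (Ax)^T y = x^T (A^*) y, i.e. x^T A^T y = x^T (A^*) y. Since this holds for all x, y, we must have A^* = A^T. Therefore
A^* =
[[3, 1, 0],
 [2, -2, 2]].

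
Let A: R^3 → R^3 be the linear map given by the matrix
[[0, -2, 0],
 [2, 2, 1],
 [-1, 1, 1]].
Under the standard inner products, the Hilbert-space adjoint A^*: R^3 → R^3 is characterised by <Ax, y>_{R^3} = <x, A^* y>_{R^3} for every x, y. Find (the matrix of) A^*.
A^* = A^T =
[[0, 2, -1],
 [-2, 2, 1],
 [0, 1, 1]]

For real matrices with standard dot products, the defining identity <Ax, y> = <x, A^* y> gives (Ax)^T y = x^T (A^*) y, i.e. x^T A^T y = x^T (A^*) y. Since this holds for all x, y, we must have A^* = A^T. Therefore
A^* =
[[0, 2, -1],
 [-2, 2, 1],
 [0, 1, 1]].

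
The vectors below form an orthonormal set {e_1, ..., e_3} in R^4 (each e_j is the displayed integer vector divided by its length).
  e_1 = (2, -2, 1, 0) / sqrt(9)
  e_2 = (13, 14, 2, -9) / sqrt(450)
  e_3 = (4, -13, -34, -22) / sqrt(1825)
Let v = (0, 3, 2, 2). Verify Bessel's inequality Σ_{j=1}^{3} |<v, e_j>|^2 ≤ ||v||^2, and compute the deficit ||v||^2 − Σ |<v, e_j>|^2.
Σ |<v, e_j>|^2 = 1169/73; ||v||^2 = 17; deficit = 72/73

Write each e_j = u_j / sqrt(<u_j, u_j>) where u_j is the displayed integer vector. Then <v, e_j> = <v, u_j> / sqrt(<u_j, u_j>), so |<v, e_j>|^2 = <v, u_j>^2 / <u_j, u_j>.
Coefficients: <v, e_1> = -4/sqrt(9), <v, e_2> = 28/sqrt(450), <v, e_3> = -151/sqrt(1825).
Square and sum: Σ |<v, e_j>|^2 = 1169/73.
Compute ||v||^2 = v·v = 17.
Deficit = 17 − 1169/73 = 72/73 ≥ 0, confirming Bessel's inequality. (The deficit equals ||v − Σ <v,e_j> e_j||^2, the squared distance from v to span{e_j}.)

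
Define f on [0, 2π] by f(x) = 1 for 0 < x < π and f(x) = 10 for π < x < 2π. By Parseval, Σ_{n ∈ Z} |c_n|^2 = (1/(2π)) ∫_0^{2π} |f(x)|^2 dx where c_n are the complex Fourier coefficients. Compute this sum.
Σ |c_n|^2 = 101/2

Parseval equates the L^2 energy of f (normalised by 1/(2π)) with the ℓ^2 sum of its Fourier coefficients: (1/(2π)) ∫_0^{2π} |f|^2 = Σ |c_n|^2.
Compute the left side: (1/(2π)) [∫_0^π 1^2 dx + ∫_π^{2π} 10^2 dx] = (1/(2π)) · (1π + 100π) = (1 + 100)/2 = 101/2.
So Σ_{n ∈ Z} |c_n|^2 = 101/2.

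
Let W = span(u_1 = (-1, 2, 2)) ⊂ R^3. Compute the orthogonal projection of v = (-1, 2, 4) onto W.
proj_W(v) = (-13/9, 26/9, 26/9)

Set up U = [u_1 | ... | u_1] ∈ R^(3×1). The projector onto W = col(U) is P = U (U^T U)^(-1) U^T.
Compute U^T U =
  [9],
and U^T v = (13).
Solve U^T U · c = U^T v for the coefficients: c = (13/9). The projection is proj_W(v) = U c.
Check: (v - proj_W(v)) · u_1 = 0  (should be 0).
Result: proj_W(v) = (-13/9, 26/9, 26/9).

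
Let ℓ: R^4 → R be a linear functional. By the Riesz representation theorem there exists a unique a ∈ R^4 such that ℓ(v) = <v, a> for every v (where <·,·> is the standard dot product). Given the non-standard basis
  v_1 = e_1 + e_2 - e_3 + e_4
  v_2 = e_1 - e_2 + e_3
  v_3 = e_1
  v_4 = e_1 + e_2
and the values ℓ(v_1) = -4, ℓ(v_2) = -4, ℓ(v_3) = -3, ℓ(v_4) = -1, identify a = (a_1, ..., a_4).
a = (-3, 2, 1, -2)

Write a = (a_1, ..., a_4) in the standard basis. For each basis vector v_i, ℓ(v_i) = <v_i, a> is a linear equation in the a_j's. Collect the n equations into a matrix system V a = ℓ, where row i of V is v_i (expressed in the standard basis). Since V is invertible (lower-triangular with 1s on the diagonal, up to permutation), solve by back-substitution:
  V =
[[1, 1, -1, 1],
 [1, -1, 1, 0],
 [1, 0, 0, 0],
 [1, 1, 0, 0]]
  V a = (-4, -4, -3, -1)
Solving gives a = (-3, 2, 1, -2).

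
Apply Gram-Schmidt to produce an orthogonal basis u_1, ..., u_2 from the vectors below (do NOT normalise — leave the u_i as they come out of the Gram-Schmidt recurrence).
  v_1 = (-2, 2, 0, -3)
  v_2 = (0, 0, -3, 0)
Orthogonal basis:
  u_1 = (-2, 2, 0, -3)
  u_2 = (0, 0, -3, 0)

Apply the Gram-Schmidt recurrence
  u_1 = v_1
  u_i = v_i − Σ_{j<i} ((v_i · u_j) / (u_j · u_j)) · u_j.

Step by step this gives:
  u_1 = (-2, 2, 0, -3)
  u_2 = (0, 0, -3, 0)

Orthogonality check:
  u_2 · u_1 = 0 (should be 0)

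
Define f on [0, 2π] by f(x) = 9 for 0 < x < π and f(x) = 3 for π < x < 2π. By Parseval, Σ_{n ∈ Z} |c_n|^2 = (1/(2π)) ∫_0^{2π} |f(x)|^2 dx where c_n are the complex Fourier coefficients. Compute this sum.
Σ |c_n|^2 = 45

Parseval equates the L^2 energy of f (normalised by 1/(2π)) with the ℓ^2 sum of its Fourier coefficients: (1/(2π)) ∫_0^{2π} |f|^2 = Σ |c_n|^2.
Compute the left side: (1/(2π)) [∫_0^π 9^2 dx + ∫_π^{2π} 3^2 dx] = (1/(2π)) · (81π + 9π) = (81 + 9)/2 = 45.
So Σ_{n ∈ Z} |c_n|^2 = 45.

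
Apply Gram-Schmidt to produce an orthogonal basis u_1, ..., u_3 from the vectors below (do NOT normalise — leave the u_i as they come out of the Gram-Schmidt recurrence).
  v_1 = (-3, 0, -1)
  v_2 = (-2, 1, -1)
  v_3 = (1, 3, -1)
Orthogonal basis:
  u_1 = (-3, 0, -1)
  u_2 = (1/10, 1, -3/10)
  u_3 = (1/11, -1/11, -3/11)

Apply the Gram-Schmidt recurrence
  u_1 = v_1
  u_i = v_i − Σ_{j<i} ((v_i · u_j) / (u_j · u_j)) · u_j.

Step by step this gives:
  u_1 = (-3, 0, -1)
  u_2 = (1/10, 1, -3/10)
  u_3 = (1/11, -1/11, -3/11)

Orthogonality check:
  u_2 · u_1 = 0 (should be 0)
  u_3 · u_1 = 0 (should be 0)
  u_3 · u_2 = 0 (should be 0)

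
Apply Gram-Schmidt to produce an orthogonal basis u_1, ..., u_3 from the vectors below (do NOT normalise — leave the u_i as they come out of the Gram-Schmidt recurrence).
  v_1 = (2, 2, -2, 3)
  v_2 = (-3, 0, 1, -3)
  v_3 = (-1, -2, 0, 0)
Orthogonal basis:
  u_1 = (2, 2, -2, 3)
  u_2 = (-29/21, 34/21, -13/21, -4/7)
  u_3 = (-101/110, -47/55, -87/110, 36/55)

Apply the Gram-Schmidt recurrence
  u_1 = v_1
  u_i = v_i − Σ_{j<i} ((v_i · u_j) / (u_j · u_j)) · u_j.

Step by step this gives:
  u_1 = (2, 2, -2, 3)
  u_2 = (-29/21, 34/21, -13/21, -4/7)
  u_3 = (-101/110, -47/55, -87/110, 36/55)

Orthogonality check:
  u_2 · u_1 = 0 (should be 0)
  u_3 · u_1 = 0 (should be 0)
  u_3 · u_2 = 0 (should be 0)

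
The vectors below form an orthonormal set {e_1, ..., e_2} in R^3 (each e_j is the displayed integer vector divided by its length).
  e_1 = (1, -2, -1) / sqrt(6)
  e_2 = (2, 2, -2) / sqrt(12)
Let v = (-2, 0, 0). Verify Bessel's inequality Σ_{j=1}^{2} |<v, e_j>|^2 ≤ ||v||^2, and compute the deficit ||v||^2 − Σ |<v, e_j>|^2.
Σ |<v, e_j>|^2 = 2; ||v||^2 = 4; deficit = 2

Write each e_j = u_j / sqrt(<u_j, u_j>) where u_j is the displayed integer vector. Then <v, e_j> = <v, u_j> / sqrt(<u_j, u_j>), so |<v, e_j>|^2 = <v, u_j>^2 / <u_j, u_j>.
Coefficients: <v, e_1> = -2/sqrt(6), <v, e_2> = -4/sqrt(12).
Square and sum: Σ |<v, e_j>|^2 = 2.
Compute ||v||^2 = v·v = 4.
Deficit = 4 − 2 = 2 ≥ 0, confirming Bessel's inequality. (The deficit equals ||v − Σ <v,e_j> e_j||^2, the squared distance from v to span{e_j}.)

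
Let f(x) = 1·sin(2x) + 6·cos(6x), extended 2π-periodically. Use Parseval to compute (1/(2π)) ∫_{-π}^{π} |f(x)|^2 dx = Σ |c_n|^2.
Σ |c_n|^2 = 37/2

Expand |f|^2 and use orthogonality of {sin(nx), cos(mx)} on [-π, π]:
  ∫_{-π}^{π} sin(nx)^2 dx = π, ∫ cos(mx)^2 dx = π, and cross terms integrate to 0.
So ∫_{-π}^{π} f(x)^2 dx = 1^2 · π + 6^2 · π = (1 + 36)π.
Divide by 2π: (1 + 36)/2 = 37/2.
By Parseval, this equals Σ |c_n|^2.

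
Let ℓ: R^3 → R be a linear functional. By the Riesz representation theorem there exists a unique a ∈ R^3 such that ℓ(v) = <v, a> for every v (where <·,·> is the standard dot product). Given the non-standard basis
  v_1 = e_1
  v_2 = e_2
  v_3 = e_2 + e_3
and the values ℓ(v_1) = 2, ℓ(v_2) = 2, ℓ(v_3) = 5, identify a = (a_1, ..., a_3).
a = (2, 2, 3)

Write a = (a_1, ..., a_3) in the standard basis. For each basis vector v_i, ℓ(v_i) = <v_i, a> is a linear equation in the a_j's. Collect the n equations into a matrix system V a = ℓ, where row i of V is v_i (expressed in the standard basis). Since V is invertible (lower-triangular with 1s on the diagonal, up to permutation), solve by back-substitution:
  V =
[[1, 0, 0],
 [0, 1, 0],
 [0, 1, 1]]
  V a = (2, 2, 5)
Solving gives a = (2, 2, 3).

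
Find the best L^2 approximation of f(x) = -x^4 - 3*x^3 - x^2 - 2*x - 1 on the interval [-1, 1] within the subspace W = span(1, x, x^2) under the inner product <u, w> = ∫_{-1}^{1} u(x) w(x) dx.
g(x) = -13*x^2/7 - 19*x/5 - 32/35

The best approximation g ∈ W is the orthogonal projection of f onto W. Writing g = a_0 + a_1 x + a_2 x^2, the coefficients solve the normal equations G · a = b where
  G_{ij} = <φ_i, φ_j> and b_i = <f, φ_i>, with φ_0 = 1, φ_1 = x, φ_2 = x^2.
G =
  [2, 0, 2/3]
  [0, 2/3, 0]
  [2/3, 0, 2/5],
b = (-46/15, -38/15, -142/105).
Solving gives a_0 = -32/35, a_1 = -19/5, a_2 = -13/7, so
  g(x) = -13*x^2/7 - 19*x/5 - 32/35.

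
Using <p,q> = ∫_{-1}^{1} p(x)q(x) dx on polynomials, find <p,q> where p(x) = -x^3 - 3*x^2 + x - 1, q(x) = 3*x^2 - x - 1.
<p,q> = -28/15

Expand the product: p(x)·q(x) = -3*x^5 - 8*x^4 + 7*x^3 - x^2 + 1.
∫_{-1}^{1} of each monomial x^k gives [2/(k+1) if k even, 0 if k odd]. Integrating term-by-term (or equivalently evaluating the antiderivative F(x) = -x^6/2 - 8*x^5/5 + 7*x^4/4 - x^3/3 + x at the endpoints):
  F(1) − F(−1) = 19/60 − (131/60) = -28/15.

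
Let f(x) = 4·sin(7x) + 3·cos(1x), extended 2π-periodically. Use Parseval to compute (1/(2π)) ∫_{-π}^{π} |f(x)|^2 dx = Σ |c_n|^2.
Σ |c_n|^2 = 25/2

Expand |f|^2 and use orthogonality of {sin(nx), cos(mx)} on [-π, π]:
  ∫_{-π}^{π} sin(nx)^2 dx = π, ∫ cos(mx)^2 dx = π, and cross terms integrate to 0.
So ∫_{-π}^{π} f(x)^2 dx = 4^2 · π + 3^2 · π = (16 + 9)π.
Divide by 2π: (16 + 9)/2 = 25/2.
By Parseval, this equals Σ |c_n|^2.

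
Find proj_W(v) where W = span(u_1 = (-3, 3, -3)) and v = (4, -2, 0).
proj_W(v) = (2, -2, 2)

Set up U = [u_1 | ... | u_1] ∈ R^(3×1). The projector onto W = col(U) is P = U (U^T U)^(-1) U^T.
Compute U^T U =
  [27],
and U^T v = (-18).
Solve U^T U · c = U^T v for the coefficients: c = (-2/3). The projection is proj_W(v) = U c.
Check: (v - proj_W(v)) · u_1 = 0  (should be 0).
Result: proj_W(v) = (2, -2, 2).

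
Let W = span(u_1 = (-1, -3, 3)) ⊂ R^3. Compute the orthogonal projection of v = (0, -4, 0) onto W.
proj_W(v) = (-12/19, -36/19, 36/19)

Set up U = [u_1 | ... | u_1] ∈ R^(3×1). The projector onto W = col(U) is P = U (U^T U)^(-1) U^T.
Compute U^T U =
  [19],
and U^T v = (12).
Solve U^T U · c = U^T v for the coefficients: c = (12/19). The projection is proj_W(v) = U c.
Check: (v - proj_W(v)) · u_1 = 0  (should be 0).
Result: proj_W(v) = (-12/19, -36/19, 36/19).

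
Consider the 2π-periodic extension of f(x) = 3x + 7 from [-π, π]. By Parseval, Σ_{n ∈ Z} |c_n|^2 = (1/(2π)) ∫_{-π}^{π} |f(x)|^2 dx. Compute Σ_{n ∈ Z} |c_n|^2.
Σ |c_n|^2 = 3π^2 + 49

Expand and integrate term by term over [-π, π]:
  ∫ (3x)^2 dx = 9·(2π^3/3); ∫ 2·3·(7)·x dx = 0 (odd integrand); ∫ 7^2 dx = 49·2π.
So (1/(2π)) ∫_{-π}^{π} (3x + 7)^2 dx = 9π^2/3 + 49 = 3π^2 + 49.
Parseval ⇒ Σ |c_n|^2 = 3π^2 + 49.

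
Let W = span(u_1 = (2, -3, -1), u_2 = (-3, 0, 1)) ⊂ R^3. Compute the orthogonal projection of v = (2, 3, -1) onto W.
proj_W(v) = (200/91, 267/91, -37/91)

Set up U = [u_1 | ... | u_2] ∈ R^(3×2). The projector onto W = col(U) is P = U (U^T U)^(-1) U^T.
Compute U^T U =
  [14, -7]
  [-7, 10],
and U^T v = (-4, -7).
Solve U^T U · c = U^T v for the coefficients: c = (-89/91, -18/13). The projection is proj_W(v) = U c.
Check: (v - proj_W(v)) · u_1 = 0  (should be 0).
Check: (v - proj_W(v)) · u_2 = 0  (should be 0).
Result: proj_W(v) = (200/91, 267/91, -37/91).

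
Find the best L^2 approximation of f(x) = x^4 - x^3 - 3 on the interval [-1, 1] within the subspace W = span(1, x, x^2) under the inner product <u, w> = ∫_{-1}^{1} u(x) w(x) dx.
g(x) = 6*x^2/7 - 3*x/5 - 108/35

The best approximation g ∈ W is the orthogonal projection of f onto W. Writing g = a_0 + a_1 x + a_2 x^2, the coefficients solve the normal equations G · a = b where
  G_{ij} = <φ_i, φ_j> and b_i = <f, φ_i>, with φ_0 = 1, φ_1 = x, φ_2 = x^2.
G =
  [2, 0, 2/3]
  [0, 2/3, 0]
  [2/3, 0, 2/5],
b = (-28/5, -2/5, -12/7).
Solving gives a_0 = -108/35, a_1 = -3/5, a_2 = 6/7, so
  g(x) = 6*x^2/7 - 3*x/5 - 108/35.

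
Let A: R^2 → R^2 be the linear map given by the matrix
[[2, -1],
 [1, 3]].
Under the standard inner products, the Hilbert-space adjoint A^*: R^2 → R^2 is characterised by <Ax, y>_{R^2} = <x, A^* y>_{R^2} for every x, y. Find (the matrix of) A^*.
A^* = A^T =
[[2, 1],
 [-1, 3]]

For real matrices with standard dot products, the defining identity <Ax, y> = <x, A^* y> gives (Ax)^T y = x^T (A^*) y, i.e. x^T A^T y = x^T (A^*) y. Since this holds for all x, y, we must have A^* = A^T. Therefore
A^* =
[[2, 1],
 [-1, 3]].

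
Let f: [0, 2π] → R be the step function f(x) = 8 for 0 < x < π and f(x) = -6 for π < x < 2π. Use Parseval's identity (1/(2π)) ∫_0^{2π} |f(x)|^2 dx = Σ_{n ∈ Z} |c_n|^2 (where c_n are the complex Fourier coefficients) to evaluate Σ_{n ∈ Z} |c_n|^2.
Σ |c_n|^2 = 50

Parseval equates the L^2 energy of f (normalised by 1/(2π)) with the ℓ^2 sum of its Fourier coefficients: (1/(2π)) ∫_0^{2π} |f|^2 = Σ |c_n|^2.
Compute the left side: (1/(2π)) [∫_0^π 8^2 dx + ∫_π^{2π} (-6)^2 dx] = (1/(2π)) · (64π + 36π) = (64 + 36)/2 = 50.
So Σ_{n ∈ Z} |c_n|^2 = 50.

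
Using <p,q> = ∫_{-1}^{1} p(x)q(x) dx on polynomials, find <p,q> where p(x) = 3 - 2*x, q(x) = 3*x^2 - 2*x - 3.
<p,q> = -28/3

Expand the product: p(x)·q(x) = -6*x^3 + 13*x^2 - 9.
∫_{-1}^{1} of each monomial x^k gives [2/(k+1) if k even, 0 if k odd]. Integrating term-by-term (or equivalently evaluating the antiderivative F(x) = -3*x^4/2 + 13*x^3/3 - 9*x at the endpoints):
  F(1) − F(−1) = -37/6 − (19/6) = -28/3.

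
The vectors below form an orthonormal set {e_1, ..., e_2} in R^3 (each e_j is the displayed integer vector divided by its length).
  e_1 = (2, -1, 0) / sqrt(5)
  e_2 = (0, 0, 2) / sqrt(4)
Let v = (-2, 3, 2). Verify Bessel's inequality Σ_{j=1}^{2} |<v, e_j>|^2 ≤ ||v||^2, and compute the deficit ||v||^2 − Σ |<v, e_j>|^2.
Σ |<v, e_j>|^2 = 69/5; ||v||^2 = 17; deficit = 16/5

Write each e_j = u_j / sqrt(<u_j, u_j>) where u_j is the displayed integer vector. Then <v, e_j> = <v, u_j> / sqrt(<u_j, u_j>), so |<v, e_j>|^2 = <v, u_j>^2 / <u_j, u_j>.
Coefficients: <v, e_1> = -7/sqrt(5), <v, e_2> = 4/sqrt(4).
Square and sum: Σ |<v, e_j>|^2 = 69/5.
Compute ||v||^2 = v·v = 17.
Deficit = 17 − 69/5 = 16/5 ≥ 0, confirming Bessel's inequality. (The deficit equals ||v − Σ <v,e_j> e_j||^2, the squared distance from v to span{e_j}.)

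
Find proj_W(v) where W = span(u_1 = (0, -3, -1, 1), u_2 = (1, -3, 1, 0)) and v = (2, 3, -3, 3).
proj_W(v) = (-86/57, 39/19, -7/3, 47/57)

Set up U = [u_1 | ... | u_2] ∈ R^(4×2). The projector onto W = col(U) is P = U (U^T U)^(-1) U^T.
Compute U^T U =
  [11, 8]
  [8, 11],
and U^T v = (-3, -10).
Solve U^T U · c = U^T v for the coefficients: c = (47/57, -86/57). The projection is proj_W(v) = U c.
Check: (v - proj_W(v)) · u_1 = 0  (should be 0).
Check: (v - proj_W(v)) · u_2 = 0  (should be 0).
Result: proj_W(v) = (-86/57, 39/19, -7/3, 47/57).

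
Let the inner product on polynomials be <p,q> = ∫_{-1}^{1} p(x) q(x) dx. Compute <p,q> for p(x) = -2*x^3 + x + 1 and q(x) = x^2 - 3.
<p,q> = -16/3

Expand the product: p(x)·q(x) = -2*x^5 + 7*x^3 + x^2 - 3*x - 3.
∫_{-1}^{1} of each monomial x^k gives [2/(k+1) if k even, 0 if k odd]. Integrating term-by-term (or equivalently evaluating the antiderivative F(x) = -x^6/3 + 7*x^4/4 + x^3/3 - 3*x^2/2 - 3*x at the endpoints):
  F(1) − F(−1) = -11/4 − (31/12) = -16/3.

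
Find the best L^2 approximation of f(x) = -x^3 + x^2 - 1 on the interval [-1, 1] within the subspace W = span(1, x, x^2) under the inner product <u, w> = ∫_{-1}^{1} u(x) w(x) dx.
g(x) = x^2 - 3*x/5 - 1

The best approximation g ∈ W is the orthogonal projection of f onto W. Writing g = a_0 + a_1 x + a_2 x^2, the coefficients solve the normal equations G · a = b where
  G_{ij} = <φ_i, φ_j> and b_i = <f, φ_i>, with φ_0 = 1, φ_1 = x, φ_2 = x^2.
G =
  [2, 0, 2/3]
  [0, 2/3, 0]
  [2/3, 0, 2/5],
b = (-4/3, -2/5, -4/15).
Solving gives a_0 = -1, a_1 = -3/5, a_2 = 1, so
  g(x) = x^2 - 3*x/5 - 1.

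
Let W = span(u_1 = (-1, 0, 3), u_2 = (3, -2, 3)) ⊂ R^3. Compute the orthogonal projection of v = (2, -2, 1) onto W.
proj_W(v) = (107/46, -31/23, 51/46)

Set up U = [u_1 | ... | u_2] ∈ R^(3×2). The projector onto W = col(U) is P = U (U^T U)^(-1) U^T.
Compute U^T U =
  [10, 6]
  [6, 22],
and U^T v = (1, 13).
Solve U^T U · c = U^T v for the coefficients: c = (-7/23, 31/46). The projection is proj_W(v) = U c.
Check: (v - proj_W(v)) · u_1 = 0  (should be 0).
Check: (v - proj_W(v)) · u_2 = 0  (should be 0).
Result: proj_W(v) = (107/46, -31/23, 51/46).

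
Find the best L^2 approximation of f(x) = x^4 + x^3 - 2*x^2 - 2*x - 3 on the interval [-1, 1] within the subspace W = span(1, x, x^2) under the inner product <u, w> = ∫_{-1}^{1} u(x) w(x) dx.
g(x) = -8*x^2/7 - 7*x/5 - 108/35

The best approximation g ∈ W is the orthogonal projection of f onto W. Writing g = a_0 + a_1 x + a_2 x^2, the coefficients solve the normal equations G · a = b where
  G_{ij} = <φ_i, φ_j> and b_i = <f, φ_i>, with φ_0 = 1, φ_1 = x, φ_2 = x^2.
G =
  [2, 0, 2/3]
  [0, 2/3, 0]
  [2/3, 0, 2/5],
b = (-104/15, -14/15, -88/35).
Solving gives a_0 = -108/35, a_1 = -7/5, a_2 = -8/7, so
  g(x) = -8*x^2/7 - 7*x/5 - 108/35.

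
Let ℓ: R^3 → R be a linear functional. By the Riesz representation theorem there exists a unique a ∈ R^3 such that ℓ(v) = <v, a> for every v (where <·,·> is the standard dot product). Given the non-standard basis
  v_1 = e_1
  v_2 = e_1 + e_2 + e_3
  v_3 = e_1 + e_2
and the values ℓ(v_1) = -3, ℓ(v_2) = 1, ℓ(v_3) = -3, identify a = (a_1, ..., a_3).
a = (-3, 0, 4)

Write a = (a_1, ..., a_3) in the standard basis. For each basis vector v_i, ℓ(v_i) = <v_i, a> is a linear equation in the a_j's. Collect the n equations into a matrix system V a = ℓ, where row i of V is v_i (expressed in the standard basis). Since V is invertible (lower-triangular with 1s on the diagonal, up to permutation), solve by back-substitution:
  V =
[[1, 0, 0],
 [1, 1, 1],
 [1, 1, 0]]
  V a = (-3, 1, -3)
Solving gives a = (-3, 0, 4).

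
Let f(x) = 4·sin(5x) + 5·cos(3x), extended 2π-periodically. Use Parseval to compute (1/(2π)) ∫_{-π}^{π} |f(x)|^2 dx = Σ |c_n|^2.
Σ |c_n|^2 = 41/2

Expand |f|^2 and use orthogonality of {sin(nx), cos(mx)} on [-π, π]:
  ∫_{-π}^{π} sin(nx)^2 dx = π, ∫ cos(mx)^2 dx = π, and cross terms integrate to 0.
So ∫_{-π}^{π} f(x)^2 dx = 4^2 · π + 5^2 · π = (16 + 25)π.
Divide by 2π: (16 + 25)/2 = 41/2.
By Parseval, this equals Σ |c_n|^2.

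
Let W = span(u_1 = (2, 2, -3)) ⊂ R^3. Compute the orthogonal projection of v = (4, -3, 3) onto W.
proj_W(v) = (-14/17, -14/17, 21/17)

Set up U = [u_1 | ... | u_1] ∈ R^(3×1). The projector onto W = col(U) is P = U (U^T U)^(-1) U^T.
Compute U^T U =
  [17],
and U^T v = (-7).
Solve U^T U · c = U^T v for the coefficients: c = (-7/17). The projection is proj_W(v) = U c.
Check: (v - proj_W(v)) · u_1 = 0  (should be 0).
Result: proj_W(v) = (-14/17, -14/17, 21/17).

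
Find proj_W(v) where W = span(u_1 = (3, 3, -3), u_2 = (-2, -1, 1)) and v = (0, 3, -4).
proj_W(v) = (0, 7/2, -7/2)

Set up U = [u_1 | ... | u_2] ∈ R^(3×2). The projector onto W = col(U) is P = U (U^T U)^(-1) U^T.
Compute U^T U =
  [27, -12]
  [-12, 6],
and U^T v = (21, -7).
Solve U^T U · c = U^T v for the coefficients: c = (7/3, 7/2). The projection is proj_W(v) = U c.
Check: (v - proj_W(v)) · u_1 = 0  (should be 0).
Check: (v - proj_W(v)) · u_2 = 0  (should be 0).
Result: proj_W(v) = (0, 7/2, -7/2).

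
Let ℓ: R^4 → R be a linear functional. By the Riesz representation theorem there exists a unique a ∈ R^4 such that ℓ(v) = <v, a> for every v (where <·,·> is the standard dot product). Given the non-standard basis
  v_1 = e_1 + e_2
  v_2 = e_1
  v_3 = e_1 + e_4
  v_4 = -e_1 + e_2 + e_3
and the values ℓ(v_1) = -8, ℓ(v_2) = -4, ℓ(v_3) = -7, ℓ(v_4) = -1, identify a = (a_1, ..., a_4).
a = (-4, -4, -1, -3)

Write a = (a_1, ..., a_4) in the standard basis. For each basis vector v_i, ℓ(v_i) = <v_i, a> is a linear equation in the a_j's. Collect the n equations into a matrix system V a = ℓ, where row i of V is v_i (expressed in the standard basis). Since V is invertible (lower-triangular with 1s on the diagonal, up to permutation), solve by back-substitution:
  V =
[[1, 1, 0, 0],
 [1, 0, 0, 0],
 [1, 0, 0, 1],
 [-1, 1, 1, 0]]
  V a = (-8, -4, -7, -1)
Solving gives a = (-4, -4, -1, -3).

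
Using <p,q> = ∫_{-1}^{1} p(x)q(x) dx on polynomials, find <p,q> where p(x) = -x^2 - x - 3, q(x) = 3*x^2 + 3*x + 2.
<p,q> = -338/15

Expand the product: p(x)·q(x) = -3*x^4 - 6*x^3 - 14*x^2 - 11*x - 6.
∫_{-1}^{1} of each monomial x^k gives [2/(k+1) if k even, 0 if k odd]. Integrating term-by-term (or equivalently evaluating the antiderivative F(x) = -3*x^5/5 - 3*x^4/2 - 14*x^3/3 - 11*x^2/2 - 6*x at the endpoints):
  F(1) − F(−1) = -274/15 − (64/15) = -338/15.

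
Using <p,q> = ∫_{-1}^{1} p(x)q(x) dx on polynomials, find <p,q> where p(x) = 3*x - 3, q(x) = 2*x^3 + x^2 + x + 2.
<p,q> = -48/5

Expand the product: p(x)·q(x) = 6*x^4 - 3*x^3 + 3*x - 6.
∫_{-1}^{1} of each monomial x^k gives [2/(k+1) if k even, 0 if k odd]. Integrating term-by-term (or equivalently evaluating the antiderivative F(x) = 6*x^5/5 - 3*x^4/4 + 3*x^2/2 - 6*x at the endpoints):
  F(1) − F(−1) = -81/20 − (111/20) = -48/5.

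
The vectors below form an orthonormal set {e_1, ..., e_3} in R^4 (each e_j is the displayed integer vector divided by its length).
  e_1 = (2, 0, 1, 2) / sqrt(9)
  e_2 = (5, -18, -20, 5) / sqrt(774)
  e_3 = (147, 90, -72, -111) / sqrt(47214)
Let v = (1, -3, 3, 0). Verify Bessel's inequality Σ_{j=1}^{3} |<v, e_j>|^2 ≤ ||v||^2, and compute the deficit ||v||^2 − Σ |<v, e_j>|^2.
Σ |<v, e_j>|^2 = 318/61; ||v||^2 = 19; deficit = 841/61

Write each e_j = u_j / sqrt(<u_j, u_j>) where u_j is the displayed integer vector. Then <v, e_j> = <v, u_j> / sqrt(<u_j, u_j>), so |<v, e_j>|^2 = <v, u_j>^2 / <u_j, u_j>.
Coefficients: <v, e_1> = 5/sqrt(9), <v, e_2> = -1/sqrt(774), <v, e_3> = -339/sqrt(47214).
Square and sum: Σ |<v, e_j>|^2 = 318/61.
Compute ||v||^2 = v·v = 19.
Deficit = 19 − 318/61 = 841/61 ≥ 0, confirming Bessel's inequality. (The deficit equals ||v − Σ <v,e_j> e_j||^2, the squared distance from v to span{e_j}.)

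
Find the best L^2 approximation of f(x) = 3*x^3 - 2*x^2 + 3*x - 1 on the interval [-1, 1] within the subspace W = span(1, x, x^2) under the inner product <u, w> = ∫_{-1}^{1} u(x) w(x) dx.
g(x) = -2*x^2 + 24*x/5 - 1

The best approximation g ∈ W is the orthogonal projection of f onto W. Writing g = a_0 + a_1 x + a_2 x^2, the coefficients solve the normal equations G · a = b where
  G_{ij} = <φ_i, φ_j> and b_i = <f, φ_i>, with φ_0 = 1, φ_1 = x, φ_2 = x^2.
G =
  [2, 0, 2/3]
  [0, 2/3, 0]
  [2/3, 0, 2/5],
b = (-10/3, 16/5, -22/15).
Solving gives a_0 = -1, a_1 = 24/5, a_2 = -2, so
  g(x) = -2*x^2 + 24*x/5 - 1.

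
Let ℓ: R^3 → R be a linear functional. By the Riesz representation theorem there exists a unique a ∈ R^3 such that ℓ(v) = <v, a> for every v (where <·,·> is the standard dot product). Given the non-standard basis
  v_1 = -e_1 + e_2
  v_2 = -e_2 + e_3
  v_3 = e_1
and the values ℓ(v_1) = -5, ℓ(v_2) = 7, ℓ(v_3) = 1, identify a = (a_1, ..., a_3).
a = (1, -4, 3)

Write a = (a_1, ..., a_3) in the standard basis. For each basis vector v_i, ℓ(v_i) = <v_i, a> is a linear equation in the a_j's. Collect the n equations into a matrix system V a = ℓ, where row i of V is v_i (expressed in the standard basis). Since V is invertible (lower-triangular with 1s on the diagonal, up to permutation), solve by back-substitution:
  V =
[[-1, 1, 0],
 [0, -1, 1],
 [1, 0, 0]]
  V a = (-5, 7, 1)
Solving gives a = (1, -4, 3).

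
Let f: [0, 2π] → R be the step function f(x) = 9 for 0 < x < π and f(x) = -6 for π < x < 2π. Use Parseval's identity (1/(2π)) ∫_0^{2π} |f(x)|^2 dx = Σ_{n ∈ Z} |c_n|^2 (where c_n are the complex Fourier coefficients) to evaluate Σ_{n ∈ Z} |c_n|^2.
Σ |c_n|^2 = 117/2

Parseval equates the L^2 energy of f (normalised by 1/(2π)) with the ℓ^2 sum of its Fourier coefficients: (1/(2π)) ∫_0^{2π} |f|^2 = Σ |c_n|^2.
Compute the left side: (1/(2π)) [∫_0^π 9^2 dx + ∫_π^{2π} (-6)^2 dx] = (1/(2π)) · (81π + 36π) = (81 + 36)/2 = 117/2.
So Σ_{n ∈ Z} |c_n|^2 = 117/2.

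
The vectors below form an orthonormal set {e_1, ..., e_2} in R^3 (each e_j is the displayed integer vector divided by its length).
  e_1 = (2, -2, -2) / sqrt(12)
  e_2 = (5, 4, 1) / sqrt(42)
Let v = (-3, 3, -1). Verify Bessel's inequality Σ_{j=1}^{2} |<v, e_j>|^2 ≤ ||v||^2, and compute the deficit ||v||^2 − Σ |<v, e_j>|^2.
Σ |<v, e_j>|^2 = 61/7; ||v||^2 = 19; deficit = 72/7

Write each e_j = u_j / sqrt(<u_j, u_j>) where u_j is the displayed integer vector. Then <v, e_j> = <v, u_j> / sqrt(<u_j, u_j>), so |<v, e_j>|^2 = <v, u_j>^2 / <u_j, u_j>.
Coefficients: <v, e_1> = -10/sqrt(12), <v, e_2> = -4/sqrt(42).
Square and sum: Σ |<v, e_j>|^2 = 61/7.
Compute ||v||^2 = v·v = 19.
Deficit = 19 − 61/7 = 72/7 ≥ 0, confirming Bessel's inequality. (The deficit equals ||v − Σ <v,e_j> e_j||^2, the squared distance from v to span{e_j}.)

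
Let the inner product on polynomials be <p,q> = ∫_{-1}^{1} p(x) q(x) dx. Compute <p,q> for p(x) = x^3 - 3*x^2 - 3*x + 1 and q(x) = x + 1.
<p,q> = -8/5

Expand the product: p(x)·q(x) = x^4 - 2*x^3 - 6*x^2 - 2*x + 1.
∫_{-1}^{1} of each monomial x^k gives [2/(k+1) if k even, 0 if k odd]. Integrating term-by-term (or equivalently evaluating the antiderivative F(x) = x^5/5 - x^4/2 - 2*x^3 - x^2 + x at the endpoints):
  F(1) − F(−1) = -23/10 − (-7/10) = -8/5.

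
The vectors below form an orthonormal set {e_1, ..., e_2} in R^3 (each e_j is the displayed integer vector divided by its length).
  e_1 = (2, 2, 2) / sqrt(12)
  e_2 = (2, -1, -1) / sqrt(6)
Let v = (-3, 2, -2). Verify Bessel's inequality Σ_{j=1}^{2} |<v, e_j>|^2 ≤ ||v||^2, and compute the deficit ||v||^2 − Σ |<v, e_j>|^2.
Σ |<v, e_j>|^2 = 9; ||v||^2 = 17; deficit = 8

Write each e_j = u_j / sqrt(<u_j, u_j>) where u_j is the displayed integer vector. Then <v, e_j> = <v, u_j> / sqrt(<u_j, u_j>), so |<v, e_j>|^2 = <v, u_j>^2 / <u_j, u_j>.
Coefficients: <v, e_1> = -6/sqrt(12), <v, e_2> = -6/sqrt(6).
Square and sum: Σ |<v, e_j>|^2 = 9.
Compute ||v||^2 = v·v = 17.
Deficit = 17 − 9 = 8 ≥ 0, confirming Bessel's inequality. (The deficit equals ||v − Σ <v,e_j> e_j||^2, the squared distance from v to span{e_j}.)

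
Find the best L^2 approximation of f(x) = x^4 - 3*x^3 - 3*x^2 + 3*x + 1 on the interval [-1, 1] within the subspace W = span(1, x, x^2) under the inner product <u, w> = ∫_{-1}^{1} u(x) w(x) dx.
g(x) = -15*x^2/7 + 6*x/5 + 32/35

The best approximation g ∈ W is the orthogonal projection of f onto W. Writing g = a_0 + a_1 x + a_2 x^2, the coefficients solve the normal equations G · a = b where
  G_{ij} = <φ_i, φ_j> and b_i = <f, φ_i>, with φ_0 = 1, φ_1 = x, φ_2 = x^2.
G =
  [2, 0, 2/3]
  [0, 2/3, 0]
  [2/3, 0, 2/5],
b = (2/5, 4/5, -26/105).
Solving gives a_0 = 32/35, a_1 = 6/5, a_2 = -15/7, so
  g(x) = -15*x^2/7 + 6*x/5 + 32/35.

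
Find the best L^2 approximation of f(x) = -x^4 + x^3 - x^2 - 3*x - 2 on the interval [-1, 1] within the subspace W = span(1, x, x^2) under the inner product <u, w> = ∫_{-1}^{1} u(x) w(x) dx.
g(x) = -13*x^2/7 - 12*x/5 - 67/35

The best approximation g ∈ W is the orthogonal projection of f onto W. Writing g = a_0 + a_1 x + a_2 x^2, the coefficients solve the normal equations G · a = b where
  G_{ij} = <φ_i, φ_j> and b_i = <f, φ_i>, with φ_0 = 1, φ_1 = x, φ_2 = x^2.
G =
  [2, 0, 2/3]
  [0, 2/3, 0]
  [2/3, 0, 2/5],
b = (-76/15, -8/5, -212/105).
Solving gives a_0 = -67/35, a_1 = -12/5, a_2 = -13/7, so
  g(x) = -13*x^2/7 - 12*x/5 - 67/35.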